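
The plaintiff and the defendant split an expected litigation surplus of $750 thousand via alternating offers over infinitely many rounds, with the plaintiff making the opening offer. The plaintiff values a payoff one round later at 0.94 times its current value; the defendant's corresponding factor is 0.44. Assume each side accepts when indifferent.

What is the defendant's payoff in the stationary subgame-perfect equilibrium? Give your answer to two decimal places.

33.77

When the plaintiff proposes, the defendant accepts any offer worth at least 0.44 times what the defendant would get by proposing next round; and vice versa.
This gives x = 750 − 0.44y and y = 750 − 0.94x, where x and y are each side's share when it proposes.
Hence (1 − 0.44·0.94)x = 750(1 − 0.44), i.e. 0.5864·x = 420.
x ≈ 716.2347; the defendant's share is 750 − x ≈ 33.7653.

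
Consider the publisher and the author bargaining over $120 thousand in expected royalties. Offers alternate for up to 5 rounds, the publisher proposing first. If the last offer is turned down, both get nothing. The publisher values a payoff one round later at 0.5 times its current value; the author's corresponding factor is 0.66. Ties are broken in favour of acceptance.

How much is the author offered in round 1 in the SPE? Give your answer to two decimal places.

By backward induction:
Round 5 (the publisher proposes): rejection yields 0 for the author; the publisher offers 0 and keeps 120.
Round 4 (the author proposes): the publisher can get 120 next round, worth 0.5 × 120 = 60 now, so the author offers 60, keeping 60.
Round 3 (the publisher proposes): the author can get 60 next round, worth 0.66 × 60 = 39.6 now; the publisher offers that and keeps 80.4.
Round 2 (the author proposes): the publisher can get 80.4 next round, worth 0.5 × 80.4 = 40.2 now. The author offers 40.2 and keeps 120 − 40.2 = 79.8.
Round 1 (the publisher proposes): the author can get 79.8 next round, worth 0.66 × 79.8 = 52.668 now, so the publisher offers 52.668, keeping 67.332.

52.67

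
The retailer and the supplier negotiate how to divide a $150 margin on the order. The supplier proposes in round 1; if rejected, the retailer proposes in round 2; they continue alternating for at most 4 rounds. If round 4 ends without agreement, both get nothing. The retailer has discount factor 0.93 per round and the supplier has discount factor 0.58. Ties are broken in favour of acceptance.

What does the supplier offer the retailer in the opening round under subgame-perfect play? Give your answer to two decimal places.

133.84

Round 4 (the retailer proposes): the supplier will accept anything ≥ 0, so the retailer offers 0 and keeps 150.
Round 3 (the supplier proposes): the retailer can get 150 next round, worth 0.93 × 150 = 139.5 now. The supplier offers 139.5 and keeps 150 − 139.5 = 10.5.
Round 2 (the retailer proposes): the supplier can get 10.5 next round, worth 0.58 × 10.5 = 6.09 now. The retailer offers 6.09 and keeps 150 − 6.09 = 143.91.
Round 1 (the supplier proposes): the retailer can get 143.91 next round, worth 0.93 × 143.91 = 133.8363 now; the supplier offers that and keeps 16.1637.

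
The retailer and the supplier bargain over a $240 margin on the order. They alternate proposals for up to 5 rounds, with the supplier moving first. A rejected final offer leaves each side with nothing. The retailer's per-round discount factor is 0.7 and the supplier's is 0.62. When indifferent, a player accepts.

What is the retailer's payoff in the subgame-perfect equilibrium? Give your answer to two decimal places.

By backward induction:
Round 5 (the supplier proposes): rejection yields 0 for the retailer; the supplier offers 0 and keeps 240.
Round 4 (the retailer proposes): the supplier can get 240 next round, worth 0.62 × 240 = 148.8 now. The retailer offers 148.8 and keeps 240 − 148.8 = 91.2.
Round 3 (the supplier proposes): the retailer can get 91.2 next round, worth 0.7 × 91.2 = 63.84 now, so the supplier offers 63.84, keeping 176.16.
Round 2 (the retailer proposes): the supplier can get 176.16 next round, worth 0.62 × 176.16 = 109.2192 now. The retailer offers 109.2192 and keeps 240 − 109.2192 = 130.7808.
Round 1 (the supplier proposes): the retailer can get 130.7808 next round, worth 0.7 × 130.7808 = 91.54656 now; the supplier offers that and keeps 148.45344.

91.55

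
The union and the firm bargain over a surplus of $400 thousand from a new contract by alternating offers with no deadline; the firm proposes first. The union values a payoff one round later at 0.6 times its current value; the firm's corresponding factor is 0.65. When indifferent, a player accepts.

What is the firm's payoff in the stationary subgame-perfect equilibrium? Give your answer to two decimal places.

262.30

In a stationary SPE each proposer offers the other exactly their discounted continuation value.
If the firm keeps x when proposing and the union keeps y when proposing, then x = 400 − 0.6y and y = 400 − 0.65x.
Solving: x = 400(1 − 0.6) / (1 − 0.65·0.6) = 160 / 0.61 ≈ 262.2951.
The union gets 400 − 262.2951 ≈ 137.7049.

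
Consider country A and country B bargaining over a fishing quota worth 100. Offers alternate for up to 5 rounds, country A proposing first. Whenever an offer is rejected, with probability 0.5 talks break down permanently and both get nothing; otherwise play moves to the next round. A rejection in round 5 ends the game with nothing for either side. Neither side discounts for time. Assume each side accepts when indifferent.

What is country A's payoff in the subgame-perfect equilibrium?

Round 5 (country A proposes): rejection yields 0 for country B; country A offers 0 and keeps 100.
Round 4 (country B proposes): rejecting gives country A an expected 0.5 × 100 = 50; country B offers that and keeps 50.
Round 3 (country A proposes): rejecting gives country B an expected 0.5 × 50 = 25; country A offers that and keeps 75.
Round 2 (country B proposes): rejecting gives country A an expected 0.5 × 75 = 37.5. Country B offers 37.5 and keeps 100 − 37.5 = 62.5.
Round 1 (country A proposes): rejecting gives country B an expected 0.5 × 62.5 = 31.25; country A offers that and keeps 68.75.

68.75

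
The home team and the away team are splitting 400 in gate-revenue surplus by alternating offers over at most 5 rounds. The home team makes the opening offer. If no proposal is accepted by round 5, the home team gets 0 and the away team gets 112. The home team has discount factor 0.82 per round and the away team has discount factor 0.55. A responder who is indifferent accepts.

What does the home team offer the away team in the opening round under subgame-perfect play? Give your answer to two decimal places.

Round 5 (the home team proposes): the away team gets 112 if talks fail, so the home team offers 112 and keeps 288.
Round 4 (the away team proposes): the home team can get 288 next round, worth 0.82 × 288 = 236.16 now, so the away team offers 236.16, keeping 163.84.
Round 3 (the home team proposes): the away team can get 163.84 next round, worth 0.55 × 163.84 = 90.112 now; the home team offers that and keeps 309.888.
Round 2 (the away team proposes): the home team can get 309.888 next round, worth 0.82 × 309.888 = 254.10816 now; the away team offers that and keeps 145.89184.
Round 1 (the home team proposes): the away team can get 145.89184 next round, worth 0.55 × 145.89184 = 80.240512 now, so the home team offers 80.240512, keeping 319.759488.

80.24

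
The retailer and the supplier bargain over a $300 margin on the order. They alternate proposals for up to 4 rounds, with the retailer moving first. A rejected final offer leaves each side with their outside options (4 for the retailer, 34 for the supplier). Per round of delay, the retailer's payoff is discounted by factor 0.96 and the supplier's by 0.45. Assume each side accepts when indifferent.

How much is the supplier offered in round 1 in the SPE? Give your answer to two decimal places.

Round 4 (the supplier proposes): the retailer gets 4 if talks fail, so the supplier offers 4 and keeps 296.
Round 3 (the retailer proposes): the supplier can get 296 next round, worth 0.45 × 296 = 133.2 now, so the retailer offers 133.2, keeping 166.8.
Round 2 (the supplier proposes): the retailer can get 166.8 next round, worth 0.96 × 166.8 = 160.128 now, so the supplier offers 160.128, keeping 139.872.
Round 1 (the retailer proposes): the supplier can get 139.872 next round, worth 0.45 × 139.872 = 62.9424 now. The retailer offers 62.9424 and keeps 300 − 62.9424 = 237.0576.

62.94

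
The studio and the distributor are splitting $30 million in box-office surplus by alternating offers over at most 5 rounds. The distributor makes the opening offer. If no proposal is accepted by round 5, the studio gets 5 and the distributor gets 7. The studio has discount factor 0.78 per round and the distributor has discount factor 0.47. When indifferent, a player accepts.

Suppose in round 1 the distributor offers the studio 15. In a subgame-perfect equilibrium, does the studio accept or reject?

Reject

Round 5 (the distributor proposes): the studio gets 5 if talks fail, so the distributor offers 5 and keeps 25.
Round 4 (the studio proposes): the distributor can get 25 next round, worth 0.47 × 25 = 11.75 now, so the studio offers 11.75, keeping 18.25.
Round 3 (the distributor proposes): the studio can get 18.25 next round, worth 0.78 × 18.25 = 14.235 now; the distributor offers that and keeps 15.765.
Round 2 (the studio proposes): the distributor can get 15.765 next round, worth 0.47 × 15.765 = 7.40955 now; the studio offers that and keeps 22.59045.
So by rejecting in round 1, the studio gets 22.59045 next round, worth 0.78 × 22.59045 = 17.620551 now.
Offer 15 < 17.620551, so the studio rejects.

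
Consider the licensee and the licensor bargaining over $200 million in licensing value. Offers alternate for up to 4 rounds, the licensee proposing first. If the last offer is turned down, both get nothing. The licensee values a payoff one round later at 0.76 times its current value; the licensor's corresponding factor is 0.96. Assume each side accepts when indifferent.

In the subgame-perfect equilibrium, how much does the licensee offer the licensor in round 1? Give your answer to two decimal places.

186.16

Round 4 (the licensor proposes): the licensee will accept anything ≥ 0, so the licensor offers 0 and keeps 200.
Round 3 (the licensee proposes): the licensor can get 200 next round, worth 0.96 × 200 = 192 now. The licensee offers 192 and keeps 200 − 192 = 8.
Round 2 (the licensor proposes): the licensee can get 8 next round, worth 0.76 × 8 = 6.08 now. The licensor offers 6.08 and keeps 200 − 6.08 = 193.92.
Round 1 (the licensee proposes): the licensor can get 193.92 next round, worth 0.96 × 193.92 = 186.1632 now. The licensee offers 186.1632 and keeps 200 − 186.1632 = 13.8368.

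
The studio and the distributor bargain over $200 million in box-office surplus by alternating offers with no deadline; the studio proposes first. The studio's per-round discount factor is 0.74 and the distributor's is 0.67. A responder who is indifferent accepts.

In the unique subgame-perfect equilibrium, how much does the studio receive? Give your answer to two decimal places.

130.90

Let x be the studio's share when the studio proposes and y be the distributor's share when the distributor proposes.
The distributor accepts iff offered ≥ 0.67·y, so x = 200 − 0.67y. Symmetrically y = 200 − 0.74x.
Substituting: x = 200 − 0.67(200 − 0.74x), giving x(1 − 0.74·0.67) = 200(1 − 0.67).
So x = 200 × 0.33 / 0.5042 ≈ 130.9004, and the distributor receives 200 − x ≈ 69.0996.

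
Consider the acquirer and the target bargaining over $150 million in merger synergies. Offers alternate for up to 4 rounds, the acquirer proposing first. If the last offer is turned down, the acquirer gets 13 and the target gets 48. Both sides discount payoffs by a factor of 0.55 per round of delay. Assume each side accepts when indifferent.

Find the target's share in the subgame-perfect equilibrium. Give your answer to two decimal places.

59.92

By backward induction:
Round 4 (the target proposes): the acquirer gets 13 if talks fail, so the target offers 13 and keeps 137.
Round 3 (the acquirer proposes): the target can get 137 next round, worth 0.55 × 137 = 75.35 now; the acquirer offers that and keeps 74.65.
Round 2 (the target proposes): the acquirer can get 74.65 next round, worth 0.55 × 74.65 = 41.0575 now, so the target offers 41.0575, keeping 108.9425.
Round 1 (the acquirer proposes): the target can get 108.9425 next round, worth 0.55 × 108.9425 = 59.918375 now. The acquirer offers 59.918375 and keeps 150 − 59.918375 = 90.081625.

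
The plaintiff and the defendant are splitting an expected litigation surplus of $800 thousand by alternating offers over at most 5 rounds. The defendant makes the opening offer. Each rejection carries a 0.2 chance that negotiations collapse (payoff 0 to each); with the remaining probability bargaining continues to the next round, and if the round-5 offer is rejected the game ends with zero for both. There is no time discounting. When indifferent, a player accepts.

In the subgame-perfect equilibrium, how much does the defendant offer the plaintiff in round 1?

209.92

Round 5 (the defendant proposes): the plaintiff will accept anything ≥ 0, so the defendant offers 0 and keeps 800.
Round 4 (the plaintiff proposes): rejecting gives the defendant an expected 0.8 × 800 = 640. The plaintiff offers 640 and keeps 800 − 640 = 160.
Round 3 (the defendant proposes): rejecting gives the plaintiff an expected 0.8 × 160 = 128, so the defendant offers 128, keeping 672.
Round 2 (the plaintiff proposes): rejecting gives the defendant an expected 0.8 × 672 = 537.6. The plaintiff offers 537.6 and keeps 800 − 537.6 = 262.4.
Round 1 (the defendant proposes): rejecting gives the plaintiff an expected 0.8 × 262.4 = 209.92, so the defendant offers 209.92, keeping 590.08.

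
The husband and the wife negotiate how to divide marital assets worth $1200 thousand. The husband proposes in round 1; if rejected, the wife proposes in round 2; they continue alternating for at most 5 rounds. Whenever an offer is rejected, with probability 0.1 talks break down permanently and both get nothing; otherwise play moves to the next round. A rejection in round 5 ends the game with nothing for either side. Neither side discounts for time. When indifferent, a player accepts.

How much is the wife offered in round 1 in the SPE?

195.48

Round 5 (the husband proposes): the wife will accept anything ≥ 0, so the husband offers 0 and keeps 1200.
Round 4 (the wife proposes): rejecting gives the husband an expected 0.9 × 1200 = 1080, so the wife offers 1080, keeping 120.
Round 3 (the husband proposes): rejecting gives the wife an expected 0.9 × 120 = 108, so the husband offers 108, keeping 1092.
Round 2 (the wife proposes): rejecting gives the husband an expected 0.9 × 1092 = 982.8. The wife offers 982.8 and keeps 1200 − 982.8 = 217.2.
Round 1 (the husband proposes): rejecting gives the wife an expected 0.9 × 217.2 = 195.48. The husband offers 195.48 and keeps 1200 − 195.48 = 1004.52.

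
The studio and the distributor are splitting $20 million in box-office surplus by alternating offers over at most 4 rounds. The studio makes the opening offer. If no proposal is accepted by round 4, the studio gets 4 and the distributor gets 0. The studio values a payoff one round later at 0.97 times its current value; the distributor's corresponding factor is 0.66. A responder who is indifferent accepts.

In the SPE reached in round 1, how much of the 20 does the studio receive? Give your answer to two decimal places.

By backward induction:
Round 4 (the distributor proposes): the studio gets 4 if talks fail, so the distributor offers 4 and keeps 16.
Round 3 (the studio proposes): the distributor can get 16 next round, worth 0.66 × 16 = 10.56 now. The studio offers 10.56 and keeps 20 − 10.56 = 9.44.
Round 2 (the distributor proposes): the studio can get 9.44 next round, worth 0.97 × 9.44 = 9.1568 now, so the distributor offers 9.1568, keeping 10.8432.
Round 1 (the studio proposes): the distributor can get 10.8432 next round, worth 0.66 × 10.8432 = 7.156512 now, so the studio offers 7.156512, keeping 12.843488.

12.84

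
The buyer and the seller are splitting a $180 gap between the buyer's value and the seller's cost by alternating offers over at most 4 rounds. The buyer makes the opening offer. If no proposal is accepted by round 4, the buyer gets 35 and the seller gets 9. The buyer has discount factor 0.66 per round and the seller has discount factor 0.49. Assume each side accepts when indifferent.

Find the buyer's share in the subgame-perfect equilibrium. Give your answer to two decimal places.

Work backward from the last round.
Round 4 (the seller proposes): the buyer gets 35 if talks fail, so the seller offers 35 and keeps 145.
Round 3 (the buyer proposes): the seller can get 145 next round, worth 0.49 × 145 = 71.05 now; the buyer offers that and keeps 108.95.
Round 2 (the seller proposes): the buyer can get 108.95 next round, worth 0.66 × 108.95 = 71.907 now. The seller offers 71.907 and keeps 180 − 71.907 = 108.093.
Round 1 (the buyer proposes): the seller can get 108.093 next round, worth 0.49 × 108.093 = 52.96557 now; the buyer offers that and keeps 127.03443.

127.03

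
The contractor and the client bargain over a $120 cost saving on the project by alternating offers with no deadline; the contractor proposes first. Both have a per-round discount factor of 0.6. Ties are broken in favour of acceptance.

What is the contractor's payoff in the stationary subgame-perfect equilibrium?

75

In a stationary SPE each proposer offers the other exactly their discounted continuation value.
If the contractor keeps x when proposing and the client keeps y when proposing, then x = 120 − 0.6y and y = 120 − 0.6x.
Solving: x = 120(1 − 0.6) / (1 − 0.6·0.6) = 48 / 0.64 = 75.
The client gets 120 − 75 = 45.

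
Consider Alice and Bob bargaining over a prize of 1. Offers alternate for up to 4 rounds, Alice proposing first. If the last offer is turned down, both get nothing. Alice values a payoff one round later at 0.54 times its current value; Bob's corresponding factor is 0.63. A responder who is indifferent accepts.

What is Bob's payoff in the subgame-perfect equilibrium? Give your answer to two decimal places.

Round 4 (Bob proposes): Alice will accept anything ≥ 0, so Bob offers 0 and keeps 1.
Round 3 (Alice proposes): Bob can get 1 next round, worth 0.63 × 1 = 0.63 now; Alice offers that and keeps 0.37.
Round 2 (Bob proposes): Alice can get 0.37 next round, worth 0.54 × 0.37 = 0.1998 now. Bob offers 0.1998 and keeps 1 − 0.1998 = 0.8002.
Round 1 (Alice proposes): Bob can get 0.8002 next round, worth 0.63 × 0.8002 = 0.504126 now; Alice offers that and keeps 0.495874.

0.50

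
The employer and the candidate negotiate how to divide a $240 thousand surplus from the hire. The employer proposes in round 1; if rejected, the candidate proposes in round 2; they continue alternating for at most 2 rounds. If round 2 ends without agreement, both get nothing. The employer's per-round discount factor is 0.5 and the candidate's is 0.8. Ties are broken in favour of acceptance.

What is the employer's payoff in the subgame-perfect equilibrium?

Work backward from the last round.
Round 2 (the candidate proposes): rejection yields 0 for the employer; the candidate offers 0 and keeps 240.
Round 1 (the employer proposes): the candidate can get 240 next round, worth 0.8 × 240 = 192 now. The employer offers 192 and keeps 240 − 192 = 48.

48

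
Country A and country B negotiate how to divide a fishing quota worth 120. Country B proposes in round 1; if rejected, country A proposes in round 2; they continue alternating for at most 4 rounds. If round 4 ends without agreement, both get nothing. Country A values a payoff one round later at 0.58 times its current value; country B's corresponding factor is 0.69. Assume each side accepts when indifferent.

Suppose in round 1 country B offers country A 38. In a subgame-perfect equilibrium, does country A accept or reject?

Round 4 (country A proposes): country B will accept anything ≥ 0, so country A offers 0 and keeps 120.
Round 3 (country B proposes): country A can get 120 next round, worth 0.58 × 120 = 69.6 now. Country B offers 69.6 and keeps 120 − 69.6 = 50.4.
Round 2 (country A proposes): country B can get 50.4 next round, worth 0.69 × 50.4 = 34.776 now. Country A offers 34.776 and keeps 120 − 34.776 = 85.224.
So by rejecting in round 1, country A gets 85.224 next round, worth 0.58 × 85.224 = 49.42992 now.
Offer 38 < 49.42992, so country A rejects.

Reject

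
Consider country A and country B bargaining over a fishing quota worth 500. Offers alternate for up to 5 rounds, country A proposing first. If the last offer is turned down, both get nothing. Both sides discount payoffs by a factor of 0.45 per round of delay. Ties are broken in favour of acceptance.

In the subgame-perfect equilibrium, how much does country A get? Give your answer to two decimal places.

Solve by backward induction from round 5.
Round 5 (country A proposes): country B will accept anything ≥ 0, so country A offers 0 and keeps 500.
Round 4 (country B proposes): country A can get 500 next round, worth 0.45 × 500 = 225 now; country B offers that and keeps 275.
Round 3 (country A proposes): country B can get 275 next round, worth 0.45 × 275 = 123.75 now; country A offers that and keeps 376.25.
Round 2 (country B proposes): country A can get 376.25 next round, worth 0.45 × 376.25 = 169.3125 now, so country B offers 169.3125, keeping 330.6875.
Round 1 (country A proposes): country B can get 330.6875 next round, worth 0.45 × 330.6875 = 148.809375 now; country A offers that and keeps 351.190625.

351.19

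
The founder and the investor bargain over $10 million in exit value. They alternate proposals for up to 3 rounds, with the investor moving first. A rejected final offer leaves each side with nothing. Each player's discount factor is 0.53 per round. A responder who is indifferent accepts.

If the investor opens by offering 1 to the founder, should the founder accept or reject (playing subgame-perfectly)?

Round 3 (the investor proposes): the founder will accept anything ≥ 0, so the investor offers 0 and keeps 10.
Round 2 (the founder proposes): the investor can get 10 next round, worth 0.53 × 10 = 5.3 now; the founder offers that and keeps 4.7.
So by rejecting in round 1, the founder gets 4.7 next round, worth 0.53 × 4.7 = 2.491 now.
Offer 1 < 2.491, so the founder rejects.

Reject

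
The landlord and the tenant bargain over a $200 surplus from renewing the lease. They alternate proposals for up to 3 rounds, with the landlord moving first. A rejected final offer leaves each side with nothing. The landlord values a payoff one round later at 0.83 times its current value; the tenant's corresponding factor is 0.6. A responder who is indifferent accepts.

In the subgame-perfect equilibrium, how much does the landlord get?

179.6

Round 3 (the landlord proposes): the tenant will accept anything ≥ 0, so the landlord offers 0 and keeps 200.
Round 2 (the tenant proposes): the landlord can get 200 next round, worth 0.83 × 200 = 166 now; the tenant offers that and keeps 34.
Round 1 (the landlord proposes): the tenant can get 34 next round, worth 0.6 × 34 = 20.4 now; the landlord offers that and keeps 179.6.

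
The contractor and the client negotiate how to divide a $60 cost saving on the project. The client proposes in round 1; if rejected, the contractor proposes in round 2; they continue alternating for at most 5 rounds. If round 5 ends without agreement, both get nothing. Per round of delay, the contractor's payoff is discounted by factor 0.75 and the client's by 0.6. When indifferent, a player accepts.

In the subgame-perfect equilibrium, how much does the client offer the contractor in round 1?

26.1

Round 5 (the client proposes): rejection yields 0 for the contractor; the client offers 0 and keeps 60.
Round 4 (the contractor proposes): the client can get 60 next round, worth 0.6 × 60 = 36 now, so the contractor offers 36, keeping 24.
Round 3 (the client proposes): the contractor can get 24 next round, worth 0.75 × 24 = 18 now; the client offers that and keeps 42.
Round 2 (the contractor proposes): the client can get 42 next round, worth 0.6 × 42 = 25.2 now, so the contractor offers 25.2, keeping 34.8.
Round 1 (the client proposes): the contractor can get 34.8 next round, worth 0.75 × 34.8 = 26.1 now. The client offers 26.1 and keeps 60 − 26.1 = 33.9.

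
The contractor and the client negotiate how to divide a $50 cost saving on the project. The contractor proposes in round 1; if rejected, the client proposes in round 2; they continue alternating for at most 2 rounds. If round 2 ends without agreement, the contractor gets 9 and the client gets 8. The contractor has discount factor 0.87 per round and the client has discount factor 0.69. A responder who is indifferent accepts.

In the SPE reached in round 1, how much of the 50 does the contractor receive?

Round 2 (the client proposes): the contractor gets 9 if talks fail, so the client offers 9 and keeps 41.
Round 1 (the contractor proposes): the client can get 41 next round, worth 0.69 × 41 = 28.29 now; the contractor offers that and keeps 21.71.

21.71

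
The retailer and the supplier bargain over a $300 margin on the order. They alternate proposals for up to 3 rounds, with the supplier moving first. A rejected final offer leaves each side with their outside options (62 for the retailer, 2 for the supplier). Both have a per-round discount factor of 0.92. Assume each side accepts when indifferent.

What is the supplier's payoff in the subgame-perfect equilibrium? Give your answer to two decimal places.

225.44

Work backward from the last round.
Round 3 (the supplier proposes): the retailer gets 62 if talks fail, so the supplier offers 62 and keeps 238.
Round 2 (the retailer proposes): the supplier can get 238 next round, worth 0.92 × 238 = 218.96 now, so the retailer offers 218.96, keeping 81.04.
Round 1 (the supplier proposes): the retailer can get 81.04 next round, worth 0.92 × 81.04 = 74.5568 now; the supplier offers that and keeps 225.4432.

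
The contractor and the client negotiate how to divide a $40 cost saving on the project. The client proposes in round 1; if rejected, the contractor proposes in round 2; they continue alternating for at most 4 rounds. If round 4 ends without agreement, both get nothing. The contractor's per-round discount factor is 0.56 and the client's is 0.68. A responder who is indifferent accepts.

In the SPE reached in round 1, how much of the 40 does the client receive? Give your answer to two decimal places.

24.30

Round 4 (the contractor proposes): the client will accept anything ≥ 0, so the contractor offers 0 and keeps 40.
Round 3 (the client proposes): the contractor can get 40 next round, worth 0.56 × 40 = 22.4 now; the client offers that and keeps 17.6.
Round 2 (the contractor proposes): the client can get 17.6 next round, worth 0.68 × 17.6 = 11.968 now, so the contractor offers 11.968, keeping 28.032.
Round 1 (the client proposes): the contractor can get 28.032 next round, worth 0.56 × 28.032 = 15.69792 now, so the client offers 15.69792, keeping 24.30208.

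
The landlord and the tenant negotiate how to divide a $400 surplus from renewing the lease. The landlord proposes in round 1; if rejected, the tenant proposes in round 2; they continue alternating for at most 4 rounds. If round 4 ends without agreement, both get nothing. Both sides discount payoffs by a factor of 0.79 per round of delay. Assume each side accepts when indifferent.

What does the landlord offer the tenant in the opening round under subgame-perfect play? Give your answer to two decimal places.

263.58

Round 4 (the tenant proposes): rejection yields 0 for the landlord; the tenant offers 0 and keeps 400.
Round 3 (the landlord proposes): the tenant can get 400 next round, worth 0.79 × 400 = 316 now, so the landlord offers 316, keeping 84.
Round 2 (the tenant proposes): the landlord can get 84 next round, worth 0.79 × 84 = 66.36 now; the tenant offers that and keeps 333.64.
Round 1 (the landlord proposes): the tenant can get 333.64 next round, worth 0.79 × 333.64 = 263.5756 now, so the landlord offers 263.5756, keeping 136.4244.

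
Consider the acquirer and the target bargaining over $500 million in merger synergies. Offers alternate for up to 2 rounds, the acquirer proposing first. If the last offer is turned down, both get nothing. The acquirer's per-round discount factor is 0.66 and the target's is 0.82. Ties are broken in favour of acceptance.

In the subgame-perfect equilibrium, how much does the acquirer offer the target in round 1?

Solve by backward induction from round 2.
Round 2 (the target proposes): rejection yields 0 for the acquirer; the target offers 0 and keeps 500.
Round 1 (the acquirer proposes): the target can get 500 next round, worth 0.82 × 500 = 410 now, so the acquirer offers 410, keeping 90.

410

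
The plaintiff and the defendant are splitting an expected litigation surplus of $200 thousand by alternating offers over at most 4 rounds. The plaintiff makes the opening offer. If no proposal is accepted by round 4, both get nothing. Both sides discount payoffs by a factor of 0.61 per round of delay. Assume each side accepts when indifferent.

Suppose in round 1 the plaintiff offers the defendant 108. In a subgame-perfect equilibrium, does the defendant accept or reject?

Round 4 (the defendant proposes): rejection yields 0 for the plaintiff; the defendant offers 0 and keeps 200.
Round 3 (the plaintiff proposes): the defendant can get 200 next round, worth 0.61 × 200 = 122 now; the plaintiff offers that and keeps 78.
Round 2 (the defendant proposes): the plaintiff can get 78 next round, worth 0.61 × 78 = 47.58 now, so the defendant offers 47.58, keeping 152.42.
So by rejecting in round 1, the defendant gets 152.42 next round, worth 0.61 × 152.42 = 92.9762 now.
Offer 108 ≥ 92.9762, so the defendant accepts.

Accept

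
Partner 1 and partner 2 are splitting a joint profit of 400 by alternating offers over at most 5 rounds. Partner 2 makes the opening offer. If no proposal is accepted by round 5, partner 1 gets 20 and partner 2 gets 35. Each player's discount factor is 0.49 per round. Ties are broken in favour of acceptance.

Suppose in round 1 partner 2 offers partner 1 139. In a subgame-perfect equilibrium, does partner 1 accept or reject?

Accept

Round 5 (partner 2 proposes): partner 1 gets 20 if talks fail, so partner 2 offers 20 and keeps 380.
Round 4 (partner 1 proposes): partner 2 can get 380 next round, worth 0.49 × 380 = 186.2 now. Partner 1 offers 186.2 and keeps 400 − 186.2 = 213.8.
Round 3 (partner 2 proposes): partner 1 can get 213.8 next round, worth 0.49 × 213.8 = 104.762 now, so partner 2 offers 104.762, keeping 295.238.
Round 2 (partner 1 proposes): partner 2 can get 295.238 next round, worth 0.49 × 295.238 = 144.66662 now, so partner 1 offers 144.66662, keeping 255.33338.
So by rejecting in round 1, partner 1 gets 255.33338 next round, worth 0.49 × 255.33338 = 125.1133562 now.
Offer 139 ≥ 125.1133562, so partner 1 accepts.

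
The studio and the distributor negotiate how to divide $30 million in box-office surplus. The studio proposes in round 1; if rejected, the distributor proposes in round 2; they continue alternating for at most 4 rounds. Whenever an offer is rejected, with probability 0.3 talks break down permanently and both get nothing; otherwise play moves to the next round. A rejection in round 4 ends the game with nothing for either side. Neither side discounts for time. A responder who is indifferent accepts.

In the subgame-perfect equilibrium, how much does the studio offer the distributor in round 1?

16.59

Round 4 (the distributor proposes): rejection yields 0 for the studio; the distributor offers 0 and keeps 30.
Round 3 (the studio proposes): rejecting gives the distributor an expected 0.7 × 30 = 21; the studio offers that and keeps 9.
Round 2 (the distributor proposes): rejecting gives the studio an expected 0.7 × 9 = 6.3. The distributor offers 6.3 and keeps 30 − 6.3 = 23.7.
Round 1 (the studio proposes): rejecting gives the distributor an expected 0.7 × 23.7 = 16.59, so the studio offers 16.59, keeping 13.41.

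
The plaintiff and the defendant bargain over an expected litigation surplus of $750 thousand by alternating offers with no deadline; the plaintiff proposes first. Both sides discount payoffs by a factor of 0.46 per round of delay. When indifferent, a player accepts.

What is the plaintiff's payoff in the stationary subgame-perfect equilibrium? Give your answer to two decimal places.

In a stationary SPE each proposer offers the other exactly their discounted continuation value.
If the plaintiff keeps x when proposing and the defendant keeps y when proposing, then x = 750 − 0.46y and y = 750 − 0.46x.
Solving: x = 750(1 − 0.46) / (1 − 0.46·0.46) = 405 / 0.7884 ≈ 513.6986.
The defendant gets 750 − 513.6986 ≈ 236.3014.

513.70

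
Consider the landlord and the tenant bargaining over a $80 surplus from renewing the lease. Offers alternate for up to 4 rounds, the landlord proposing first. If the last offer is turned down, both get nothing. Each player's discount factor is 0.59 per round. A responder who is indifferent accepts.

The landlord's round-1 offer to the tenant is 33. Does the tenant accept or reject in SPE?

Round 4 (the tenant proposes): rejection yields 0 for the landlord; the tenant offers 0 and keeps 80.
Round 3 (the landlord proposes): the tenant can get 80 next round, worth 0.59 × 80 = 47.2 now. The landlord offers 47.2 and keeps 80 − 47.2 = 32.8.
Round 2 (the tenant proposes): the landlord can get 32.8 next round, worth 0.59 × 32.8 = 19.352 now; the tenant offers that and keeps 60.648.
So by rejecting in round 1, the tenant gets 60.648 next round, worth 0.59 × 60.648 = 35.78232 now.
Offer 33 < 35.78232, so the tenant rejects.

Reject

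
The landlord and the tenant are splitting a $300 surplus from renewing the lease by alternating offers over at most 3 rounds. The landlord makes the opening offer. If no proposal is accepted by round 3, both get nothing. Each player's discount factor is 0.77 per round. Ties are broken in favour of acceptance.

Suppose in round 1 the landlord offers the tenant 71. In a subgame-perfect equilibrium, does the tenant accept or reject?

Accept

Work out the tenant's continuation value if the offer is rejected.
Round 3 (the landlord proposes): the tenant will accept anything ≥ 0, so the landlord offers 0 and keeps 300.
Round 2 (the tenant proposes): the landlord can get 300 next round, worth 0.77 × 300 = 231 now, so the tenant offers 231, keeping 69.
So by rejecting in round 1, the tenant gets 69 next round, worth 0.77 × 69 = 53.13 now.
Offer 71 ≥ 53.13, so the tenant accepts.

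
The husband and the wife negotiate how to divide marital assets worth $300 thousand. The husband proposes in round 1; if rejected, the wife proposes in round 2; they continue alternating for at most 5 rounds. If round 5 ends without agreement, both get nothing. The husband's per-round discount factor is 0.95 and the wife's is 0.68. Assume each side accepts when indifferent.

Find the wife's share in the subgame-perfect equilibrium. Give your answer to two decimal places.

Round 5 (the husband proposes): rejection yields 0 for the wife; the husband offers 0 and keeps 300.
Round 4 (the wife proposes): the husband can get 300 next round, worth 0.95 × 300 = 285 now; the wife offers that and keeps 15.
Round 3 (the husband proposes): the wife can get 15 next round, worth 0.68 × 15 = 10.2 now; the husband offers that and keeps 289.8.
Round 2 (the wife proposes): the husband can get 289.8 next round, worth 0.95 × 289.8 = 275.31 now; the wife offers that and keeps 24.69.
Round 1 (the husband proposes): the wife can get 24.69 next round, worth 0.68 × 24.69 = 16.7892 now. The husband offers 16.7892 and keeps 300 − 16.7892 = 283.2108.

16.79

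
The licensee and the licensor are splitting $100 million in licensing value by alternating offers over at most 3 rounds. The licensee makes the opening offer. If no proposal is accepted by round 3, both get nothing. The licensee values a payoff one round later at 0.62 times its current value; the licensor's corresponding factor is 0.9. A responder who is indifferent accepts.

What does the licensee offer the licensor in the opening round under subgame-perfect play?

34.2

Round 3 (the licensee proposes): rejection yields 0 for the licensor; the licensee offers 0 and keeps 100.
Round 2 (the licensor proposes): the licensee can get 100 next round, worth 0.62 × 100 = 62 now, so the licensor offers 62, keeping 38.
Round 1 (the licensee proposes): the licensor can get 38 next round, worth 0.9 × 38 = 34.2 now; the licensee offers that and keeps 65.8.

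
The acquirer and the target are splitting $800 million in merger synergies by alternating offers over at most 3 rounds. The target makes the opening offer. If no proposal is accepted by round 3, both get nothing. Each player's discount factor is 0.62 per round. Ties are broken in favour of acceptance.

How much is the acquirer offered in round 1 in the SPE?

Solve by backward induction from round 3.
Round 3 (the target proposes): the acquirer will accept anything ≥ 0, so the target offers 0 and keeps 800.
Round 2 (the acquirer proposes): the target can get 800 next round, worth 0.62 × 800 = 496 now, so the acquirer offers 496, keeping 304.
Round 1 (the target proposes): the acquirer can get 304 next round, worth 0.62 × 304 = 188.48 now, so the target offers 188.48, keeping 611.52.

188.48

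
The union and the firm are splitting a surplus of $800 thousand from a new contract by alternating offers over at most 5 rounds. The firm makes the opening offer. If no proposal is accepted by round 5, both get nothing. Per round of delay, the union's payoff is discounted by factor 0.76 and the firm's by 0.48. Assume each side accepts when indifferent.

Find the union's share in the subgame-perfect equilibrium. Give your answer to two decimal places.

Round 5 (the firm proposes): rejection yields 0 for the union; the firm offers 0 and keeps 800.
Round 4 (the union proposes): the firm can get 800 next round, worth 0.48 × 800 = 384 now; the union offers that and keeps 416.
Round 3 (the firm proposes): the union can get 416 next round, worth 0.76 × 416 = 316.16 now, so the firm offers 316.16, keeping 483.84.
Round 2 (the union proposes): the firm can get 483.84 next round, worth 0.48 × 483.84 = 232.2432 now; the union offers that and keeps 567.7568.
Round 1 (the firm proposes): the union can get 567.7568 next round, worth 0.76 × 567.7568 = 431.495168 now; the firm offers that and keeps 368.504832.

431.50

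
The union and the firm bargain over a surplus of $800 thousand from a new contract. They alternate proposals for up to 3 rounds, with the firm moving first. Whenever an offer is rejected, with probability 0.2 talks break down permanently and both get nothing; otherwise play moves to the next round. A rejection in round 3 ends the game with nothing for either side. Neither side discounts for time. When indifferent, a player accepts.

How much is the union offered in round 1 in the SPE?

Round 3 (the firm proposes): rejection yields 0 for the union; the firm offers 0 and keeps 800.
Round 2 (the union proposes): rejecting gives the firm an expected 0.8 × 800 = 640; the union offers that and keeps 160.
Round 1 (the firm proposes): rejecting gives the union an expected 0.8 × 160 = 128; the firm offers that and keeps 672.

128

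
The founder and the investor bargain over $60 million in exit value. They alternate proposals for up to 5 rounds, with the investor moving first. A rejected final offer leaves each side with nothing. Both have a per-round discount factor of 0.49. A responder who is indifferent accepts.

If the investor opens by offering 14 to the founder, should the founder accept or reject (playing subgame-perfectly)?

Reject

Round 5 (the investor proposes): the founder will accept anything ≥ 0, so the investor offers 0 and keeps 60.
Round 4 (the founder proposes): the investor can get 60 next round, worth 0.49 × 60 = 29.4 now, so the founder offers 29.4, keeping 30.6.
Round 3 (the investor proposes): the founder can get 30.6 next round, worth 0.49 × 30.6 = 14.994 now; the investor offers that and keeps 45.006.
Round 2 (the founder proposes): the investor can get 45.006 next round, worth 0.49 × 45.006 = 22.05294 now, so the founder offers 22.05294, keeping 37.94706.
So by rejecting in round 1, the founder gets 37.94706 next round, worth 0.49 × 37.94706 = 18.5940594 now.
Offer 14 < 18.5940594, so the founder rejects.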